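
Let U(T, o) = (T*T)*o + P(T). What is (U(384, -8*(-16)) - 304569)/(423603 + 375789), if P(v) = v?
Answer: 6190061/266464 ≈ 23.230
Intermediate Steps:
U(T, o) = T + o*T² (U(T, o) = (T*T)*o + T = T²*o + T = o*T² + T = T + o*T²)
(U(384, -8*(-16)) - 304569)/(423603 + 375789) = (384*(1 + 384*(-8*(-16))) - 304569)/(423603 + 375789) = (384*(1 + 384*128) - 304569)/799392 = (384*(1 + 49152) - 304569)*(1/799392) = (384*49153 - 304569)*(1/799392) = (18874752 - 304569)*(1/799392) = 18570183*(1/799392) = 6190061/266464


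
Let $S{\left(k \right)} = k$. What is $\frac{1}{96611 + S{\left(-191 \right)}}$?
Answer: $\frac{1}{96420} \approx 1.0371 \cdot 10^{-5}$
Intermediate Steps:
$\frac{1}{96611 + S{\left(-191 \right)}} = \frac{1}{96611 - 191} = \frac{1}{96420}$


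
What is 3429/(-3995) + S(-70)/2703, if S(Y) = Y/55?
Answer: -6000611/6987255 ≈ -0.85879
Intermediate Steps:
S(Y) = Y/55 (S(Y) = Y*(1/55) = Y/55)
3429/(-3995) + S(-70)/2703 = 3429/(-3995) + ((1/55)*(-70))/2703 = 3429*(-1/3995) - 14/11*1/2703 = -3429/3995 - 14/29733 = -6000611/6987255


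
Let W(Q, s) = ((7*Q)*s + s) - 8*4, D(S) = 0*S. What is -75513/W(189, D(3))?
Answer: 75513/32 ≈ 2359.8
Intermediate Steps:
D(S) = 0
W(Q, s) = -32 + s + 7*Q*s (W(Q, s) = (7*Q*s + s) - 32 = (s + 7*Q*s) - 32 = -32 + s + 7*Q*s)
-75513/W(189, D(3)) = -75513/(-32 + 0 + 7*189*0) = -75513/(-32 + 0 + 0) = -75513/(-32) = -75513*(-1/32) = 75513/32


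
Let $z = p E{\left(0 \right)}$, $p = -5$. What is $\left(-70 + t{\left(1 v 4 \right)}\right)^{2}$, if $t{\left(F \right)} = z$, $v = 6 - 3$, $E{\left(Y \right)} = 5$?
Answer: $9025$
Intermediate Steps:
$v = 3$
$z = -25$ ($z = \left(-5\right) 5 = -25$)
$t{\left(F \right)} = -25$
$\left(-70 + t{\left(1 v 4 \right)}\right)^{2} = \left(-70 - 25\right)^{2} = \left(-95\right)^{2} = 9025$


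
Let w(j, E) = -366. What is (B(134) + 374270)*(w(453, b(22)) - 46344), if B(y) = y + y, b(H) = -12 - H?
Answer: -17494669980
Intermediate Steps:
B(y) = 2*y
(B(134) + 374270)*(w(453, b(22)) - 46344) = (2*134 + 374270)*(-366 - 46344) = (268 + 374270)*(-46710) = 374538*(-46710) = -17494669980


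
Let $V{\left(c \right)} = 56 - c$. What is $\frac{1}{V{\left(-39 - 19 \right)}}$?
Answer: $\frac{1}{114} \approx 0.0087719$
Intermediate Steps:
$\frac{1}{V{\left(-39 - 19 \right)}} = \frac{1}{56 - \left(-39 - 19\right)} = \frac{1}{56 - -58} = \frac{1}{56 + 58} = \frac{1}{114}$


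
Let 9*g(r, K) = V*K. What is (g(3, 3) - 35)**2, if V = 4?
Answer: 10201/9 ≈ 1133.4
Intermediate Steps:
g(r, K) = 4*K/9 (g(r, K) = (4*K)/9 = 4*K/9)
(g(3, 3) - 35)**2 = ((4/9)*3 - 35)**2 = (4/3 - 35)**2 = (-101/3)**2 = 10201/9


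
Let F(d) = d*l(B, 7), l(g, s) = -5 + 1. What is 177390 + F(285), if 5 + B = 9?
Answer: 176250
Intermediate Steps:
B = 4 (B = -5 + 9 = 4)
l(g, s) = -4
F(d) = -4*d (F(d) = d*(-4) = -4*d)
177390 + F(285) = 177390 - 4*285 = 177390 - 1140 = 176250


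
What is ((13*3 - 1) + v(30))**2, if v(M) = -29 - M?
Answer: 441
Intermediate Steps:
((13*3 - 1) + v(30))**2 = ((13*3 - 1) + (-29 - 1*30))**2 = ((39 - 1) + (-29 - 30))**2 = (38 - 59)**2 = (-21)**2 = 441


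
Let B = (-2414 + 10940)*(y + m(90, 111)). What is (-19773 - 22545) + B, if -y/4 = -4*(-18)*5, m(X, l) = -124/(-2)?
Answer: -11791146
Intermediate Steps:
m(X, l) = 62 (m(X, l) = -124*(-½) = 62)
y = -1440 (y = -4*(-4*(-18))*5 = -288*5 = -4*360 = -1440)
B = -11748828 (B = (-2414 + 10940)*(-1440 + 62) = 8526*(-1378) = -11748828)
(-19773 - 22545) + B = (-19773 - 22545) - 11748828 = -42318 - 11748828 = -11791146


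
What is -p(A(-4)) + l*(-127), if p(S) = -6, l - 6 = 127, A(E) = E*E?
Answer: -16885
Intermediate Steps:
A(E) = E²
l = 133 (l = 6 + 127 = 133)
-p(A(-4)) + l*(-127) = -1*(-6) + 133*(-127) = 6 - 16891 = -16885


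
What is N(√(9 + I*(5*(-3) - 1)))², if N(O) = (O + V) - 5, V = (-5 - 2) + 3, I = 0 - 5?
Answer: (9 - √89)² ≈ 0.18834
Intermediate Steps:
I = -5
V = -4 (V = -7 + 3 = -4)
N(O) = -9 + O (N(O) = (O - 4) - 5 = (-4 + O) - 5 = -9 + O)
N(√(9 + I*(5*(-3) - 1)))² = (-9 + √(9 - 5*(5*(-3) - 1)))² = (-9 + √(9 - 5*(-15 - 1)))² = (-9 + √(9 - 5*(-16)))² = (-9 + √(9 + 80))² = (-9 + √89)²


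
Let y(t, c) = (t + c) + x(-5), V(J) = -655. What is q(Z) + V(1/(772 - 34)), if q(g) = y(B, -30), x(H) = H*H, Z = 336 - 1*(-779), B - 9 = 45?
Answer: -606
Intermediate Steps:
B = 54 (B = 9 + 45 = 54)
Z = 1115 (Z = 336 + 779 = 1115)
x(H) = H²
y(t, c) = 25 + c + t (y(t, c) = (t + c) + (-5)² = (c + t) + 25 = 25 + c + t)
q(g) = 49 (q(g) = 25 - 30 + 54 = 49)
q(Z) + V(1/(772 - 34)) = 49 - 655 = -606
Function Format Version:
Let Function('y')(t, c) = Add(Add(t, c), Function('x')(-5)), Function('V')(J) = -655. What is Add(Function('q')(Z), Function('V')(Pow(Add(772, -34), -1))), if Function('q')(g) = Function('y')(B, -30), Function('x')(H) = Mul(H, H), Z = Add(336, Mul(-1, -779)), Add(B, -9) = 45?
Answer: -606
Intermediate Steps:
B = 54 (B = Add(9, 45) = 54)
Z = 1115 (Z = Add(336, 779) = 1115)
Function('x')(H) = Pow(H, 2)
Function('y')(t, c) = Add(25, c, t) (Function('y')(t, c) = Add(Add(t, c), Pow(-5, 2)) = Add(Add(c, t), 25) = Add(25, c, t))
Function('q')(g) = 49 (Function('q')(g) = Add(25, -30, 54) = 49)
Add(Function('q')(Z), Function('V')(Pow(Add(772, -34), -1))) = Add(49, -655) = -606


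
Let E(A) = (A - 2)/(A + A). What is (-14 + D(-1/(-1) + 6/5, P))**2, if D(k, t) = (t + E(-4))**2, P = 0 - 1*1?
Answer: 49729/256 ≈ 194.25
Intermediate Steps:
E(A) = (-2 + A)/(2*A) (E(A) = (-2 + A)/((2*A)) = (-2 + A)*(1/(2*A)) = (-2 + A)/(2*A))
P = -1 (P = 0 - 1 = -1)
D(k, t) = (3/4 + t)**2 (D(k, t) = (t + (1/2)*(-2 - 4)/(-4))**2 = (t + (1/2)*(-1/4)*(-6))**2 = (t + 3/4)**2 = (3/4 + t)**2)
(-14 + D(-1/(-1) + 6/5, P))**2 = (-14 + (3 + 4*(-1))**2/16)**2 = (-14 + (3 - 4)**2/16)**2 = (-14 + (1/16)*(-1)**2)**2 = (-14 + (1/16)*1)**2 = (-14 + 1/16)**2 = (-223/16)**2 = 49729/256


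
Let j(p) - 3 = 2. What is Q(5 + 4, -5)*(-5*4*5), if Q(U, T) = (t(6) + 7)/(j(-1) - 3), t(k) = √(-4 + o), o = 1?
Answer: -350 - 50*I*√3 ≈ -350.0 - 86.603*I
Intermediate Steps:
j(p) = 5 (j(p) = 3 + 2 = 5)
t(k) = I*√3 (t(k) = √(-4 + 1) = √(-3) = I*√3)
Q(U, T) = 7/2 + I*√3/2 (Q(U, T) = (I*√3 + 7)/(5 - 3) = (7 + I*√3)/2 = (7 + I*√3)*(½) = 7/2 + I*√3/2)
Q(5 + 4, -5)*(-5*4*5) = (7/2 + I*√3/2)*(-5*4*5) = (7/2 + I*√3/2)*(-20*5) = (7/2 + I*√3/2)*(-100) = -350 - 50*I*√3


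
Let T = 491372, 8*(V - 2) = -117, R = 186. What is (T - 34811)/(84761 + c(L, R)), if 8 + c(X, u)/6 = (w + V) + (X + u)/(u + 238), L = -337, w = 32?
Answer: 24197733/4495837 ≈ 5.3823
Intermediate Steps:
V = -101/8 (V = 2 + (⅛)*(-117) = 2 - 117/8 = -101/8 ≈ -12.625)
c(X, u) = 273/4 + 6*(X + u)/(238 + u) (c(X, u) = -48 + 6*((32 - 101/8) + (X + u)/(u + 238)) = -48 + 6*(155/8 + (X + u)/(238 + u)) = -48 + (465/4 + 6*(X + u)/(238 + u)) = 273/4 + 6*(X + u)/(238 + u))
(T - 34811)/(84761 + c(L, R)) = (491372 - 34811)/(84761 + 3*(21658 + 8*(-337) + 99*186)/(4*(238 + 186))) = 456561/(84761 + (¾)*(21658 - 2696 + 18414)/424) = 456561/(84761 + (¾)*(1/424)*37376) = 456561/(84761 + 3504/53) = 456561/(4495837/53) = 456561*(53/4495837) = 24197733/4495837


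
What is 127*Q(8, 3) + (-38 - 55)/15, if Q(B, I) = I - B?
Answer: -3206/5 ≈ -641.20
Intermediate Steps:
127*Q(8, 3) + (-38 - 55)/15 = 127*(3 - 1*8) + (-38 - 55)/15 = 127*(3 - 8) - 93*1/15 = 127*(-5) - 31/5 = -635 - 31/5 = -3206/5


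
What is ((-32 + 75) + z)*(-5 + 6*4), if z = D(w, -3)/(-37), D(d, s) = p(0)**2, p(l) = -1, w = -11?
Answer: 30210/37 ≈ 816.49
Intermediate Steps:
D(d, s) = 1 (D(d, s) = (-1)**2 = 1)
z = -1/37 (z = 1/(-37) = 1*(-1/37) = -1/37 ≈ -0.027027)
((-32 + 75) + z)*(-5 + 6*4) = ((-32 + 75) - 1/37)*(-5 + 6*4) = (43 - 1/37)*(-5 + 24) = (1590/37)*19 = 30210/37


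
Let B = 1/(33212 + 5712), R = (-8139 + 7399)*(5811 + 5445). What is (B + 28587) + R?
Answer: -323102402171/38924 ≈ -8.3009e+6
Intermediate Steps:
R = -8329440 (R = -740*11256 = -8329440)
B = 1/38924 ≈ 2.5691e-5
(B + 28587) + R = (1/38924 + 28587) - 8329440 = 1112720389/38924 - 8329440 = -323102402171/38924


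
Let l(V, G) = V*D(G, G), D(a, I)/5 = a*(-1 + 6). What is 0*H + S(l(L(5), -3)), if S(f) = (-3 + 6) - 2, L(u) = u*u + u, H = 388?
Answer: 1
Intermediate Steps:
D(a, I) = 25*a (D(a, I) = 5*(a*(-1 + 6)) = 5*(a*5) = 5*(5*a) = 25*a)
L(u) = u + u² (L(u) = u² + u = u + u²)
l(V, G) = 25*G*V (l(V, G) = V*(25*G) = 25*G*V)
S(f) = 1 (S(f) = 3 - 2 = 1)
0*H + S(l(L(5), -3)) = 0*388 + 1 = 0 + 1 = 1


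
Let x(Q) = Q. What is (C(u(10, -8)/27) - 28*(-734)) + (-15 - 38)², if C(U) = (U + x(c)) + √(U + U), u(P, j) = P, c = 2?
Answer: 630811/27 + 2*√15/9 ≈ 23364.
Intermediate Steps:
C(U) = 2 + U + √2*√U (C(U) = (U + 2) + √(U + U) = (2 + U) + √(2*U) = (2 + U) + √2*√U = 2 + U + √2*√U)
(C(u(10, -8)/27) - 28*(-734)) + (-15 - 38)² = ((2 + 10/27 + √2*√(10/27)) - 28*(-734)) + (-15 - 38)² = ((2 + 10*(1/27) + √2*√(10*(1/27))) + 20552) + (-53)² = ((2 + 10/27 + √2*√(10/27)) + 20552) + 2809 = ((2 + 10/27 + √2*(√30/9)) + 20552) + 2809 = ((2 + 10/27 + 2*√15/9) + 20552) + 2809 = ((64/27 + 2*√15/9) + 20552) + 2809 = (554968/27 + 2*√15/9) + 2809 = 630811/27 + 2*√15/9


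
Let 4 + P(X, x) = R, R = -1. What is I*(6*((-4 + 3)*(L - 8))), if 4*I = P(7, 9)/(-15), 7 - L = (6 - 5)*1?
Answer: 1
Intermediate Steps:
P(X, x) = -5 (P(X, x) = -4 - 1 = -5)
L = 6 (L = 7 - (6 - 5) = 7 - 1 = 6)
I = 1/12 (I = (-5/(-15))/4 = (-5*(-1/15))/4 = (¼)*(⅓) = 1/12 ≈ 0.083333)
I*(6*((-4 + 3)*(L - 8))) = (6*((-4 + 3)*(6 - 8)))/12 = (6*(-1*(-2)))/12 = (6*2)/12 = (1/12)*12 = 1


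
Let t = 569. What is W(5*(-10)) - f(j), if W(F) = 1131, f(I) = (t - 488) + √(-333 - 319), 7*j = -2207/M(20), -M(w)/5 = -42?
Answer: 1050 - 2*I*√163 ≈ 1050.0 - 25.534*I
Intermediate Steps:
M(w) = 210 (M(w) = -5*(-42) = 210)
j = -2207/1470 (j = (-2207/210)/7 = (-2207*1/210)/7 = (⅐)*(-2207/210) = -2207/1470 ≈ -1.5014)
f(I) = 81 + 2*I*√163 (f(I) = (569 - 488) + √(-333 - 319) = 81 + √(-652) = 81 + 2*I*√163)
W(5*(-10)) - f(j) = 1131 - (81 + 2*I*√163) = 1131 + (-81 - 2*I*√163) = 1050 - 2*I*√163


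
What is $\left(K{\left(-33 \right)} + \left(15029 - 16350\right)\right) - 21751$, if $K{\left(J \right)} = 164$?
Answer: $-22908$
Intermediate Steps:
$\left(K{\left(-33 \right)} + \left(15029 - 16350\right)\right) - 21751 = \left(164 + \left(15029 - 16350\right)\right) - 21751 = \left(164 - 1321\right) - 21751 = -1157 - 21751 = -22908$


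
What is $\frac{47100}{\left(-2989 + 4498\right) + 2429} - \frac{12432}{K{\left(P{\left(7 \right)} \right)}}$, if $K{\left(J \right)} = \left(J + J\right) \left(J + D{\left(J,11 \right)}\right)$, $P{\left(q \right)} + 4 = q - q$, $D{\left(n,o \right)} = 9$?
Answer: $\frac{3177576}{9845} \approx 322.76$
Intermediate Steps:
$P{\left(q \right)} = -4$ ($P{\left(q \right)} = -4 + \left(q - q\right) = -4 + 0 = -4$)
$K{\left(J \right)} = 2 J \left(9 + J\right)$ ($K{\left(J \right)} = \left(J + J\right) \left(J + 9\right) = 2 J \left(9 + J\right)$)
$\frac{47100}{\left(-2989 + 4498\right) + 2429} - \frac{12432}{K{\left(P{\left(7 \right)} \right)}} = \frac{47100}{\left(-2989 + 4498\right) + 2429} - \frac{12432}{2 \left(-4\right) \left(9 - 4\right)} = \frac{47100}{1509 + 2429} - \frac{12432}{2 \left(-4\right) 5} = \frac{47100}{3938} - \frac{12432}{-40} = 47100 \cdot \frac{1}{3938} - - \frac{1554}{5} = \frac{23550}{1969} + \frac{1554}{5} = \frac{3177576}{9845}$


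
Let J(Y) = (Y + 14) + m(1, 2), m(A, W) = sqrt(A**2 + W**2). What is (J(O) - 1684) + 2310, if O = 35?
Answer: 675 + sqrt(5) ≈ 677.24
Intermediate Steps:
J(Y) = 14 + Y + sqrt(5) (J(Y) = (Y + 14) + sqrt(1**2 + 2**2) = (14 + Y) + sqrt(1 + 4) = (14 + Y) + sqrt(5) = 14 + Y + sqrt(5))
(J(O) - 1684) + 2310 = ((14 + 35 + sqrt(5)) - 1684) + 2310 = ((49 + sqrt(5)) - 1684) + 2310 = (-1635 + sqrt(5)) + 2310 = 675 + sqrt(5)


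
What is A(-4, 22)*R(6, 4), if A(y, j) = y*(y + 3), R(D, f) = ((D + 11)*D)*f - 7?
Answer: 1604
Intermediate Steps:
R(D, f) = -7 + D*f*(11 + D) (R(D, f) = ((11 + D)*D)*f - 7 = (D*(11 + D))*f - 7 = D*f*(11 + D) - 7 = -7 + D*f*(11 + D))
A(y, j) = y*(3 + y)
A(-4, 22)*R(6, 4) = (-4*(3 - 4))*(-7 + 4*6**2 + 11*6*4) = (-4*(-1))*(-7 + 4*36 + 264) = 4*(-7 + 144 + 264) = 4*401 = 1604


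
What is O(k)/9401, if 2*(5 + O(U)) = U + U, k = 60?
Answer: 55/9401 ≈ 0.0058504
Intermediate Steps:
O(U) = -5 + U (O(U) = -5 + (U + U)/2 = -5 + (2*U)/2 = -5 + U)
O(k)/9401 = (-5 + 60)/9401 = 55*(1/9401) = 55/9401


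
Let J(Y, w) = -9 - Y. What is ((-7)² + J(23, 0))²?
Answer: 289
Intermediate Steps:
((-7)² + J(23, 0))² = ((-7)² + (-9 - 1*23))² = (49 + (-9 - 23))² = (49 - 32)² = 17² = 289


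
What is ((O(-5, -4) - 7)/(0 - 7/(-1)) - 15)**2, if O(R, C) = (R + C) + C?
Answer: 15625/49 ≈ 318.88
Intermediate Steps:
O(R, C) = R + 2*C (O(R, C) = (C + R) + C = R + 2*C)
((O(-5, -4) - 7)/(0 - 7/(-1)) - 15)**2 = (((-5 + 2*(-4)) - 7)/(0 - 7/(-1)) - 15)**2 = (((-5 - 8) - 7)/(0 - 7*(-1)) - 15)**2 = ((-13 - 7)/(0 + 7) - 15)**2 = (-20/7 - 15)**2 = (-125/7)**2 = 15625/49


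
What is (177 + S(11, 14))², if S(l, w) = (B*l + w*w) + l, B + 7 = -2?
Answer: 81225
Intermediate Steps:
B = -9 (B = -7 - 2 = -9)
S(l, w) = w² - 8*l (S(l, w) = (-9*l + w*w) + l = (-9*l + w²) + l = (w² - 9*l) + l = w² - 8*l)
(177 + S(11, 14))² = (177 + (14² - 8*11))² = (177 + (196 - 88))² = (177 + 108)² = 285² = 81225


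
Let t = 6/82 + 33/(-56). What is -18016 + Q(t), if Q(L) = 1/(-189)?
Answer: -3405025/189 ≈ -18016.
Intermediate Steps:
t = -1185/2296 (t = 6*(1/82) + 33*(-1/56) = 3/41 - 33/56 = -1185/2296 ≈ -0.51612)
Q(L) = -1/189
-18016 + Q(t) = -18016 - 1/189 = -3405025/189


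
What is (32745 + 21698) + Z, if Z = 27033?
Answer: 81476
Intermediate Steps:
(32745 + 21698) + Z = (32745 + 21698) + 27033 = 54443 + 27033 = 81476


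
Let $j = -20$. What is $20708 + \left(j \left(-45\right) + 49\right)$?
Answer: $21657$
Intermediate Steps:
$20708 + \left(j \left(-45\right) + 49\right) = 20708 + \left(\left(-20\right) \left(-45\right) + 49\right) = 20708 + \left(900 + 49\right) = 20708 + 949 = 21657$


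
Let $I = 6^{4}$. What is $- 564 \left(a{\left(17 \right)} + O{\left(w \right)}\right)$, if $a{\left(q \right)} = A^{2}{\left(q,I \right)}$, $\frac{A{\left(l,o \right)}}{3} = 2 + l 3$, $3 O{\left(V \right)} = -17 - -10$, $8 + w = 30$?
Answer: $-14257168$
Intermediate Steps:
$w = 22$ ($w = -8 + 30 = 22$)
$O{\left(V \right)} = - \frac{7}{3}$ ($O{\left(V \right)} = \frac{-17 - -10}{3} = \frac{-17 + 10}{3} = \frac{1}{3} \left(-7\right) = - \frac{7}{3}$)
$I = 1296$
$A{\left(l,o \right)} = 6 + 9 l$ ($A{\left(l,o \right)} = 3 \left(2 + l 3\right) = 3 \left(2 + 3 l\right) = 6 + 9 l$)
$a{\left(q \right)} = \left(6 + 9 q\right)^{2}$
$- 564 \left(a{\left(17 \right)} + O{\left(w \right)}\right) = - 564 \left(9 \left(2 + 3 \cdot 17\right)^{2} - \frac{7}{3}\right) = - 564 \left(9 \left(2 + 51\right)^{2} - \frac{7}{3}\right) = - 564 \left(9 \cdot 53^{2} - \frac{7}{3}\right) = - 564 \left(9 \cdot 2809 - \frac{7}{3}\right) = - 564 \left(25281 - \frac{7}{3}\right) = \left(-564\right) \frac{75836}{3} = -14257168$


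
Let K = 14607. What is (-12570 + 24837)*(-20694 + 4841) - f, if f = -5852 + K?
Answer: -194477506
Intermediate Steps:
f = 8755 (f = -5852 + 14607 = 8755)
(-12570 + 24837)*(-20694 + 4841) - f = (-12570 + 24837)*(-20694 + 4841) - 1*8755 = 12267*(-15853) - 8755 = -194468751 - 8755 = -194477506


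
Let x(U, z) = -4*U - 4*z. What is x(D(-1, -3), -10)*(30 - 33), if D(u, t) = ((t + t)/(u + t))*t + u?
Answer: -186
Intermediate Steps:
D(u, t) = u + 2*t²/(t + u) (D(u, t) = ((2*t)/(t + u))*t + u = (2*t/(t + u))*t + u = 2*t²/(t + u) + u = u + 2*t²/(t + u))
x(D(-1, -3), -10)*(30 - 33) = (-4*((-1)² + 2*(-3)² - 3*(-1))/(-3 - 1) - 4*(-10))*(30 - 33) = (-4*(1 + 2*9 + 3)/(-4) + 40)*(-3) = (-(-1)*(1 + 18 + 3) + 40)*(-3) = (-(-1)*22 + 40)*(-3) = (-4*(-11/2) + 40)*(-3) = (22 + 40)*(-3) = 62*(-3) = -186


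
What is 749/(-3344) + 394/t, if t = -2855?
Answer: -3455931/9547120 ≈ -0.36199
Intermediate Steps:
749/(-3344) + 394/t = 749/(-3344) + 394/(-2855) = 749*(-1/3344) + 394*(-1/2855) = -749/3344 - 394/2855 = -3455931/9547120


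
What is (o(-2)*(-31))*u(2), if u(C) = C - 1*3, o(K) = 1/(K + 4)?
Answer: 31/2 ≈ 15.500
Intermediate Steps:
o(K) = 1/(4 + K)
u(C) = -3 + C (u(C) = C - 3 = -3 + C)
(o(-2)*(-31))*u(2) = (-31/(4 - 2))*(-3 + 2) = (-31/2)*(-1) = ((1/2)*(-31))*(-1) = -31/2*(-1) = 31/2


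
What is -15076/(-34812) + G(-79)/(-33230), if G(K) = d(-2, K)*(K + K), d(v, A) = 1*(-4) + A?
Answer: 5556364/144600345 ≈ 0.038426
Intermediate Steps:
d(v, A) = -4 + A
G(K) = 2*K*(-4 + K) (G(K) = (-4 + K)*(K + K) = (-4 + K)*(2*K) = 2*K*(-4 + K))
-15076/(-34812) + G(-79)/(-33230) = -15076/(-34812) + (2*(-79)*(-4 - 79))/(-33230) = -15076*(-1/34812) + (2*(-79)*(-83))*(-1/33230) = 3769/8703 + 13114*(-1/33230) = 3769/8703 - 6557/16615 = 5556364/144600345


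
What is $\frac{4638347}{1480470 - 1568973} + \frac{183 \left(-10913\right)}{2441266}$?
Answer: $- \frac{11500186310039}{216059364798} \approx -53.227$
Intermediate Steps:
$\frac{4638347}{1480470 - 1568973} + \frac{183 \left(-10913\right)}{2441266} = \frac{4638347}{1480470 - 1568973} - \frac{1997079}{2441266} = \frac{4638347}{-88503} - \frac{1997079}{2441266} = 4638347 \left(- \frac{1}{88503}\right) - \frac{1997079}{2441266} = - \frac{4638347}{88503} - \frac{1997079}{2441266} = - \frac{11500186310039}{216059364798}$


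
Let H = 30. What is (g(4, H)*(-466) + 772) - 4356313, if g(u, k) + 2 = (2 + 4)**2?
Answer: -4371385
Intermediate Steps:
g(u, k) = 34 (g(u, k) = -2 + (2 + 4)**2 = -2 + 6**2 = -2 + 36 = 34)
(g(4, H)*(-466) + 772) - 4356313 = (34*(-466) + 772) - 4356313 = (-15844 + 772) - 4356313 = -15072 - 4356313 = -4371385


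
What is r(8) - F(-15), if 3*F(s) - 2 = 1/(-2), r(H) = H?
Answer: 15/2 ≈ 7.5000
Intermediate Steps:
F(s) = ½ (F(s) = ⅔ + (⅓)/(-2) = ⅔ + (⅓)*(-½) = ⅔ - ⅙ = ½)
r(8) - F(-15) = 8 - 1*½ = 8 - ½ = 15/2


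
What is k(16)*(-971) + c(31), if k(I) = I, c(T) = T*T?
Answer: -14575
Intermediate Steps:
c(T) = T**2
k(16)*(-971) + c(31) = 16*(-971) + 31**2 = -15536 + 961 = -14575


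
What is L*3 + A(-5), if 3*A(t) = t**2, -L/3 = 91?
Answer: -2432/3 ≈ -810.67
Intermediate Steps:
L = -273 (L = -3*91 = -273)
A(t) = t**2/3
L*3 + A(-5) = -273*3 + (1/3)*(-5)**2 = -819 + (1/3)*25 = -819 + 25/3 = -2432/3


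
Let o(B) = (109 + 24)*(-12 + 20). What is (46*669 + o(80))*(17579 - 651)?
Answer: 538953664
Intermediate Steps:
o(B) = 1064 (o(B) = 133*8 = 1064)
(46*669 + o(80))*(17579 - 651) = (46*669 + 1064)*(17579 - 651) = (30774 + 1064)*16928 = 31838*16928 = 538953664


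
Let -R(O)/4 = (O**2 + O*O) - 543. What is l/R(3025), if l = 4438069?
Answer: -4438069/73202828 ≈ -0.060627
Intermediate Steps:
R(O) = 2172 - 8*O**2 (R(O) = -4*((O**2 + O*O) - 543) = -4*((O**2 + O**2) - 543) = -4*(2*O**2 - 543) = -4*(-543 + 2*O**2) = 2172 - 8*O**2)
l/R(3025) = 4438069/(2172 - 8*3025**2) = 4438069/(2172 - 8*9150625) = 4438069/(2172 - 73205000) = 4438069/(-73202828) = 4438069*(-1/73202828) = -4438069/73202828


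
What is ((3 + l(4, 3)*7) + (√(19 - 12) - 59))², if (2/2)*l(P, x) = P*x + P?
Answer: (56 + √7)² ≈ 3439.3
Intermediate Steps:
l(P, x) = P + P*x (l(P, x) = P*x + P = P + P*x)
((3 + l(4, 3)*7) + (√(19 - 12) - 59))² = ((3 + (4*(1 + 3))*7) + (√(19 - 12) - 59))² = ((3 + (4*4)*7) + (√7 - 59))² = ((3 + 16*7) + (-59 + √7))² = ((3 + 112) + (-59 + √7))² = (115 + (-59 + √7))² = (56 + √7)²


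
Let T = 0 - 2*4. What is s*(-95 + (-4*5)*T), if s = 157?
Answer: 10205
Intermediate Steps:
T = -8 (T = 0 - 8 = -8)
s*(-95 + (-4*5)*T) = 157*(-95 - 4*5*(-8)) = 157*(-95 - 20*(-8)) = 157*(-95 + 160) = 157*65 = 10205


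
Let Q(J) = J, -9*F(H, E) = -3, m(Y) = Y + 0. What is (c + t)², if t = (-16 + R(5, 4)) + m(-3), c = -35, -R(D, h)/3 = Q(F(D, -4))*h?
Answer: 3364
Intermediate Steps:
m(Y) = Y
F(H, E) = ⅓ (F(H, E) = -⅑*(-3) = ⅓)
R(D, h) = -h
t = -23 (t = (-16 - 1*4) - 3 = (-16 - 4) - 3 = -20 - 3 = -23)
(c + t)² = (-35 - 23)² = (-58)² = 3364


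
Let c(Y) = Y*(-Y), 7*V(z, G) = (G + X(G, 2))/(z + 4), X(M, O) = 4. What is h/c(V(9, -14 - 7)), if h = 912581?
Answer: -7557083261/289 ≈ -2.6149e+7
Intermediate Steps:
V(z, G) = (4 + G)/(7*(4 + z)) (V(z, G) = ((G + 4)/(z + 4))/7 = ((4 + G)/(4 + z))/7 = (4 + G)/(7*(4 + z)))
c(Y) = -Y²
h/c(V(9, -14 - 7)) = 912581/((-((4 + (-14 - 7))/(7*(4 + 9)))²)) = 912581/((-((⅐)*(4 - 21)/13)²)) = 912581/((-((⅐)*(1/13)*(-17))²)) = 912581/((-(-17/91)²)) = 912581/((-1*289/8281)) = 912581/(-289/8281) = 912581*(-8281/289) = -7557083261/289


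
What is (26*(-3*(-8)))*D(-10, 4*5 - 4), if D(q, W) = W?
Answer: 9984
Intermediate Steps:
(26*(-3*(-8)))*D(-10, 4*5 - 4) = (26*(-3*(-8)))*(4*5 - 4) = (26*24)*(20 - 4) = 624*16 = 9984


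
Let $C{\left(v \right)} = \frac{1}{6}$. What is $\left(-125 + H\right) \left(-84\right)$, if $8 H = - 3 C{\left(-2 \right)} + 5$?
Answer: $\frac{41811}{4} \approx 10453.0$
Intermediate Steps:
$C{\left(v \right)} = \frac{1}{6}$
$H = \frac{9}{16}$ ($H = \frac{\left(-3\right) \frac{1}{6} + 5}{8} = \frac{- \frac{1}{2} + 5}{8} = \frac{1}{8} \cdot \frac{9}{2} = \frac{9}{16} \approx 0.5625$)
$\left(-125 + H\right) \left(-84\right) = \left(-125 + \frac{9}{16}\right) \left(-84\right) = \left(- \frac{1991}{16}\right) \left(-84\right) = \frac{41811}{4}$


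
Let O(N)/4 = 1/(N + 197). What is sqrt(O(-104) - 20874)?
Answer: I*sqrt(180538854)/93 ≈ 144.48*I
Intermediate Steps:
O(N) = 4/(197 + N) (O(N) = 4/(N + 197) = 4/(197 + N))
sqrt(O(-104) - 20874) = sqrt(4/(197 - 104) - 20874) = sqrt(4/93 - 20874) = sqrt(-1941278/93) = I*sqrt(180538854)/93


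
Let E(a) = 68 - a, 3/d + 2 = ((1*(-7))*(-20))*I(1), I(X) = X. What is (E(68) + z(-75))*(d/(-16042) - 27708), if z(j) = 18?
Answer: -184019578713/368966 ≈ -4.9874e+5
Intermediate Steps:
d = 1/46 (d = 3/(-2 + ((1*(-7))*(-20))*1) = 3/(-2 - 7*(-20)*1) = 3/(-2 + 140*1) = 3/(-2 + 140) = 3/138 = 3*(1/138) = 1/46 ≈ 0.021739)
(E(68) + z(-75))*(d/(-16042) - 27708) = ((68 - 1*68) + 18)*((1/46)/(-16042) - 27708) = ((68 - 68) + 18)*((1/46)*(-1/16042) - 27708) = (0 + 18)*(-1/737932 - 27708) = 18*(-20446619857/737932) = -184019578713/368966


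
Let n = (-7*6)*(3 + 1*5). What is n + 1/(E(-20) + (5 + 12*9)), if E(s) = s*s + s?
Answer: -165647/493 ≈ -336.00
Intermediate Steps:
E(s) = s + s² (E(s) = s² + s = s + s²)
n = -336 (n = -42*(3 + 5) = -42*8 = -336)
n + 1/(E(-20) + (5 + 12*9)) = -336 + 1/(-20*(1 - 20) + (5 + 12*9)) = -336 + 1/(-20*(-19) + (5 + 108)) = -336 + 1/(380 + 113) = -336 + 1/493 = -165647/493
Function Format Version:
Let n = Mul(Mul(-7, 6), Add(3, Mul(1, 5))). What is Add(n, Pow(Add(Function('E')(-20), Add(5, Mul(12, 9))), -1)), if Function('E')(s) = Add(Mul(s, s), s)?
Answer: Rational(-165647, 493) ≈ -336.00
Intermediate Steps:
Function('E')(s) = Add(s, Pow(s, 2)) (Function('E')(s) = Add(Pow(s, 2), s) = Add(s, Pow(s, 2)))
n = -336 (n = Mul(-42, Add(3, 5)) = Mul(-42, 8) = -336)
Add(n, Pow(Add(Function('E')(-20), Add(5, Mul(12, 9))), -1)) = Add(-336, Pow(Add(Mul(-20, Add(1, -20)), Add(5, Mul(12, 9))), -1)) = Add(-336, Pow(Add(Mul(-20, -19), Add(5, 108)), -1)) = Add(-336, Pow(Add(380, 113), -1)) = Add(-336, Pow(493, -1)) = Add(-336, Rational(1, 493)) = Rational(-165647, 493)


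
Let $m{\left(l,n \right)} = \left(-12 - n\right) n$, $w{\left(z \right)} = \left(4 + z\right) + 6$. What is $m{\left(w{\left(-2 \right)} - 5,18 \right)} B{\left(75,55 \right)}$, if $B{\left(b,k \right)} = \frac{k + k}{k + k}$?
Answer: $-540$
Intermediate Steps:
$w{\left(z \right)} = 10 + z$
$B{\left(b,k \right)} = 1$ ($B{\left(b,k \right)} = \frac{2 k}{2 k} = 2 k \frac{1}{2 k} = 1$)
$m{\left(l,n \right)} = n \left(-12 - n\right)$
$m{\left(w{\left(-2 \right)} - 5,18 \right)} B{\left(75,55 \right)} = \left(-1\right) 18 \left(12 + 18\right) 1 = \left(-1\right) 18 \cdot 30 \cdot 1 = \left(-540\right) 1 = -540$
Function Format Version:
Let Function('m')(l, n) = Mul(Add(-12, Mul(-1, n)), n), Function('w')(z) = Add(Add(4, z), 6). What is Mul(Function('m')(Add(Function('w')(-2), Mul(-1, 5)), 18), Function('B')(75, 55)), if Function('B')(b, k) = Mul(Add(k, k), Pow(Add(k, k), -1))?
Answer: -540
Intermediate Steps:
Function('w')(z) = Add(10, z)
Function('B')(b, k) = 1 (Function('B')(b, k) = Mul(Mul(2, k), Pow(Mul(2, k), -1)) = Mul(Mul(2, k), Mul(Rational(1, 2), Pow(k, -1))) = 1)
Function('m')(l, n) = Mul(n, Add(-12, Mul(-1, n)))
Mul(Function('m')(Add(Function('w')(-2), Mul(-1, 5)), 18), Function('B')(75, 55)) = Mul(Mul(-1, 18, Add(12, 18)), 1) = Mul(Mul(-1, 18, 30), 1) = Mul(-540, 1) = -540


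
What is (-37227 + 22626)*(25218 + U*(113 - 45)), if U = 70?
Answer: -437708778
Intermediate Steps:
(-37227 + 22626)*(25218 + U*(113 - 45)) = (-37227 + 22626)*(25218 + 70*(113 - 45)) = -14601*(25218 + 70*68) = -14601*(25218 + 4760) = -14601*29978 = -437708778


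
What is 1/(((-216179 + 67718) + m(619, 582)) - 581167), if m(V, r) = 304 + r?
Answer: -1/728742 ≈ -1.3722e-6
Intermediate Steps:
1/(((-216179 + 67718) + m(619, 582)) - 581167) = 1/(((-216179 + 67718) + (304 + 582)) - 581167) = 1/((-148461 + 886) - 581167) = 1/(-147575 - 581167) = 1/(-728742) = -1/728742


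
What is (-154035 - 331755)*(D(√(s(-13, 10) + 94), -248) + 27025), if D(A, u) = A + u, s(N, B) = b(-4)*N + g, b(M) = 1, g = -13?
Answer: -13007998830 - 971580*√17 ≈ -1.3012e+10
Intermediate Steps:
s(N, B) = -13 + N (s(N, B) = 1*N - 13 = N - 13 = -13 + N)
(-154035 - 331755)*(D(√(s(-13, 10) + 94), -248) + 27025) = (-154035 - 331755)*((√((-13 - 13) + 94) - 248) + 27025) = -485790*((√(-26 + 94) - 248) + 27025) = -485790*((√68 - 248) + 27025) = -485790*((2*√17 - 248) + 27025) = -485790*((-248 + 2*√17) + 27025) = -485790*(26777 + 2*√17) = -13007998830 - 971580*√17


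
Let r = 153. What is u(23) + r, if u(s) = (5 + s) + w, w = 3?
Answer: 184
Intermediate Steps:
u(s) = 8 + s (u(s) = (5 + s) + 3 = 8 + s)
u(23) + r = (8 + 23) + 153 = 31 + 153 = 184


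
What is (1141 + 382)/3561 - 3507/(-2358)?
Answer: 595543/310994 ≈ 1.9150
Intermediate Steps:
(1141 + 382)/3561 - 3507/(-2358) = 1523*(1/3561) - 3507*(-1/2358) = 1523/3561 + 1169/786 = 595543/310994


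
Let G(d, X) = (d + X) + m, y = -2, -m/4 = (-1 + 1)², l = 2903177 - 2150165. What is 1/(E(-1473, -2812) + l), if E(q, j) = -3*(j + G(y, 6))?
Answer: 1/761436 ≈ 1.3133e-6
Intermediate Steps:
l = 753012
m = 0 (m = -4*(-1 + 1)² = -4*0² = -4*0 = 0)
G(d, X) = X + d (G(d, X) = (d + X) + 0 = (X + d) + 0 = X + d)
E(q, j) = -12 - 3*j (E(q, j) = -3*(j + (6 - 2)) = -3*(j + 4) = -3*(4 + j) = -12 - 3*j)
1/(E(-1473, -2812) + l) = 1/((-12 - 3*(-2812)) + 753012) = 1/((-12 + 8436) + 753012) = 1/(8424 + 753012) = 1/761436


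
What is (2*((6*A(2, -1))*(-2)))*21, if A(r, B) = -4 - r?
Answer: 3024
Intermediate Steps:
(2*((6*A(2, -1))*(-2)))*21 = (2*((6*(-4 - 1*2))*(-2)))*21 = (2*((6*(-4 - 2))*(-2)))*21 = (2*((6*(-6))*(-2)))*21 = (2*(-36*(-2)))*21 = (2*72)*21 = 144*21 = 3024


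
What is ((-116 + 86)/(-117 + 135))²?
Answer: 25/9 ≈ 2.7778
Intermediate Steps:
((-116 + 86)/(-117 + 135))² = (-30/18)² = (-30*1/18)² = (-5/3)² = 25/9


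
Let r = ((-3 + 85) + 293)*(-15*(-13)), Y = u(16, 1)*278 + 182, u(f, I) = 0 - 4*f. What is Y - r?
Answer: -90735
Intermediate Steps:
u(f, I) = -4*f
Y = -17610 (Y = -4*16*278 + 182 = -64*278 + 182 = -17792 + 182 = -17610)
r = 73125 (r = (82 + 293)*195 = 375*195 = 73125)
Y - r = -17610 - 1*73125 = -17610 - 73125 = -90735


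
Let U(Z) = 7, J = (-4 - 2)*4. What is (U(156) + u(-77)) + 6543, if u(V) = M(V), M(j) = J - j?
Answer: 6603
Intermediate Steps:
J = -24 (J = -6*4 = -24)
M(j) = -24 - j
u(V) = -24 - V
(U(156) + u(-77)) + 6543 = (7 + (-24 - 1*(-77))) + 6543 = (7 + (-24 + 77)) + 6543 = (7 + 53) + 6543 = 60 + 6543 = 6603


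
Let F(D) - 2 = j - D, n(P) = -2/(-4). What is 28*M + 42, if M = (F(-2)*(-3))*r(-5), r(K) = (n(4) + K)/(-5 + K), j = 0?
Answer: -546/5 ≈ -109.20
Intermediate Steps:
n(P) = ½ (n(P) = -2*(-¼) = ½)
r(K) = (½ + K)/(-5 + K)
F(D) = 2 - D (F(D) = 2 + (0 - D) = 2 - D)
M = -27/5 (M = ((2 - 1*(-2))*(-3))*((½ - 5)/(-5 - 5)) = ((2 + 2)*(-3))*(-9/2/(-10)) = (4*(-3))*(-⅒*(-9/2)) = -12*9/20 = -27/5 ≈ -5.4000)
28*M + 42 = 28*(-27/5) + 42 = -756/5 + 42 = -546/5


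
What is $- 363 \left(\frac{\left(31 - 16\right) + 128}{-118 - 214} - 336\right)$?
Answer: $\frac{40545285}{332} \approx 1.2212 \cdot 10^{5}$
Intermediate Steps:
$- 363 \left(\frac{\left(31 - 16\right) + 128}{-118 - 214} - 336\right) = - 363 \left(\frac{15 + 128}{-332} - 336\right) = - 363 \left(143 \left(- \frac{1}{332}\right) - 336\right) = - 363 \left(- \frac{143}{332} - 336\right) = \left(-363\right) \left(- \frac{111695}{332}\right) = \frac{40545285}{332}$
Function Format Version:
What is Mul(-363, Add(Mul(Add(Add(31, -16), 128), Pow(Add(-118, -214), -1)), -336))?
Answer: Rational(40545285, 332) ≈ 1.2212e+5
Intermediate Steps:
Mul(-363, Add(Mul(Add(Add(31, -16), 128), Pow(Add(-118, -214), -1)), -336)) = Mul(-363, Add(Mul(Add(15, 128), Pow(-332, -1)), -336)) = Mul(-363, Add(Mul(143, Rational(-1, 332)), -336)) = Mul(-363, Add(Rational(-143, 332), -336)) = Mul(-363, Rational(-111695, 332)) = Rational(40545285, 332)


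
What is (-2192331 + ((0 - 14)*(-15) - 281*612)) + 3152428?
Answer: 788335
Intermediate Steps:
(-2192331 + ((0 - 14)*(-15) - 281*612)) + 3152428 = (-2192331 + (-14*(-15) - 171972)) + 3152428 = (-2192331 + (210 - 171972)) + 3152428 = (-2192331 - 171762) + 3152428 = -2364093 + 3152428 = 788335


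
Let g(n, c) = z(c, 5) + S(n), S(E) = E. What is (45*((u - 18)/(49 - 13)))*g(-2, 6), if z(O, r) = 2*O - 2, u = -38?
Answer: -560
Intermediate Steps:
z(O, r) = -2 + 2*O
g(n, c) = -2 + n + 2*c (g(n, c) = (-2 + 2*c) + n = -2 + n + 2*c)
(45*((u - 18)/(49 - 13)))*g(-2, 6) = (45*((-38 - 18)/(49 - 13)))*(-2 - 2 + 2*6) = (45*(-56/36))*(-2 - 2 + 12) = (45*(-56*1/36))*8 = (45*(-14/9))*8 = -70*8 = -560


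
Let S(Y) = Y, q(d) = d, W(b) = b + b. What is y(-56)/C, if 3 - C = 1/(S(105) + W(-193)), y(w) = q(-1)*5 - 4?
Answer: -2529/844 ≈ -2.9964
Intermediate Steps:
W(b) = 2*b
y(w) = -9 (y(w) = -1*5 - 4 = -5 - 4 = -9)
C = 844/281 (C = 3 - 1/(105 + 2*(-193)) = 3 - 1/(105 - 386) = 3 - 1/(-281) = 3 - 1*(-1/281) = 3 + 1/281 = 844/281 ≈ 3.0036)
y(-56)/C = -9/844/281 = -9*281/844 = -2529/844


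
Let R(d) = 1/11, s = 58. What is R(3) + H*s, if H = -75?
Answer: -47849/11 ≈ -4349.9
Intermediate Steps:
R(d) = 1/11
R(3) + H*s = 1/11 - 75*58 = 1/11 - 4350 = -47849/11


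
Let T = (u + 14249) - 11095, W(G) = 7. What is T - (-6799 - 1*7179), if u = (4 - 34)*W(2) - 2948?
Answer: 13974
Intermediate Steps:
u = -3158 (u = (4 - 34)*7 - 2948 = -30*7 - 2948 = -210 - 2948 = -3158)
T = -4 (T = (-3158 + 14249) - 11095 = 11091 - 11095 = -4)
T - (-6799 - 1*7179) = -4 - (-6799 - 1*7179) = -4 - (-6799 - 7179) = -4 - 1*(-13978) = -4 + 13978 = 13974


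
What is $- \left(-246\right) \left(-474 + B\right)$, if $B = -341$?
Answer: $-200490$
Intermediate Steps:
$- \left(-246\right) \left(-474 + B\right) = - \left(-246\right) \left(-474 - 341\right) = - \left(-246\right) \left(-815\right) = \left(-1\right) 200490 = -200490$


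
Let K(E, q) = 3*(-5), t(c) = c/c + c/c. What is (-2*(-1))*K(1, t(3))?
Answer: -30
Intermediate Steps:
t(c) = 2 (t(c) = 1 + 1 = 2)
K(E, q) = -15
(-2*(-1))*K(1, t(3)) = -2*(-1)*(-15) = 2*(-15) = -30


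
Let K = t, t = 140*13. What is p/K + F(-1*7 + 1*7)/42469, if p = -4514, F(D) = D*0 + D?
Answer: -2257/910 ≈ -2.4802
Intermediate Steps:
F(D) = D (F(D) = 0 + D = D)
t = 1820
K = 1820
p/K + F(-1*7 + 1*7)/42469 = -4514/1820 + (-1*7 + 1*7)/42469 = -4514*1/1820 + (-7 + 7)*(1/42469) = -2257/910 + 0*(1/42469) = -2257/910 + 0 = -2257/910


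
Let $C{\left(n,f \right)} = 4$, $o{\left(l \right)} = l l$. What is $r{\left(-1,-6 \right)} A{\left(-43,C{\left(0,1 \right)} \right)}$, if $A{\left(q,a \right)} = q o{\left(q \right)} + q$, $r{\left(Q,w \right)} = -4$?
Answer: $318200$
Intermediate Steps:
$o{\left(l \right)} = l^{2}$
$A{\left(q,a \right)} = q + q^{3}$ ($A{\left(q,a \right)} = q q^{2} + q = q^{3} + q = q + q^{3}$)
$r{\left(-1,-6 \right)} A{\left(-43,C{\left(0,1 \right)} \right)} = - 4 \left(-43 + \left(-43\right)^{3}\right) = - 4 \left(-43 - 79507\right) = \left(-4\right) \left(-79550\right) = 318200$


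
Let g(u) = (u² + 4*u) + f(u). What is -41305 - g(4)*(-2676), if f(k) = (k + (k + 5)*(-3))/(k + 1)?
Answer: 160087/5 ≈ 32017.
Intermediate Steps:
f(k) = (-15 - 2*k)/(1 + k) (f(k) = (k + (5 + k)*(-3))/(1 + k) = (k + (-15 - 3*k))/(1 + k) = (-15 - 2*k)/(1 + k))
g(u) = u² + 4*u + (-15 - 2*u)/(1 + u) (g(u) = (u² + 4*u) + (-15 - 2*u)/(1 + u) = u² + 4*u + (-15 - 2*u)/(1 + u))
-41305 - g(4)*(-2676) = -41305 - (-15 - 2*4 + 4*(1 + 4)*(4 + 4))/(1 + 4)*(-2676) = -41305 - (-15 - 8 + 4*5*8)/5*(-2676) = -41305 - (-15 - 8 + 160)/5*(-2676) = -41305 - (⅕)*137*(-2676) = -41305 - 137*(-2676)/5 = -41305 - 1*(-366612/5) = -41305 + 366612/5 = 160087/5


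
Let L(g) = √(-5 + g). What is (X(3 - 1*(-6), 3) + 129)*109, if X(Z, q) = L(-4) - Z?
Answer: 13080 + 327*I ≈ 13080.0 + 327.0*I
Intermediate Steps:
X(Z, q) = -Z + 3*I (X(Z, q) = √(-5 - 4) - Z = √(-9) - Z = 3*I - Z = -Z + 3*I)
(X(3 - 1*(-6), 3) + 129)*109 = ((-(3 - 1*(-6)) + 3*I) + 129)*109 = ((-(3 + 6) + 3*I) + 129)*109 = ((-1*9 + 3*I) + 129)*109 = ((-9 + 3*I) + 129)*109 = (120 + 3*I)*109 = 13080 + 327*I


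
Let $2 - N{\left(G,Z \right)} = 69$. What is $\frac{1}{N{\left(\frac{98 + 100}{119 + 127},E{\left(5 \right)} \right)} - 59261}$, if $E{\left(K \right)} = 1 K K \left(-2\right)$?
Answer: $- \frac{1}{59328} \approx -1.6855 \cdot 10^{-5}$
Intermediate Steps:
$E{\left(K \right)} = - 2 K^{2}$ ($E{\left(K \right)} = 1 K^{2} \left(-2\right) = K^{2} \left(-2\right) = - 2 K^{2}$)
$N{\left(G,Z \right)} = -67$ ($N{\left(G,Z \right)} = 2 - 69 = -67$)
$\frac{1}{N{\left(\frac{98 + 100}{119 + 127},E{\left(5 \right)} \right)} - 59261} = \frac{1}{-67 - 59261} = \frac{1}{-59328} = - \frac{1}{59328}$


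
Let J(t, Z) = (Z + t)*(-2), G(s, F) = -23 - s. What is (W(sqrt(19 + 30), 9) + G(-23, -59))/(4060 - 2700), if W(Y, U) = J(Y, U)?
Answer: -2/85 ≈ -0.023529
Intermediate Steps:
J(t, Z) = -2*Z - 2*t
W(Y, U) = -2*U - 2*Y
(W(sqrt(19 + 30), 9) + G(-23, -59))/(4060 - 2700) = ((-2*9 - 2*sqrt(19 + 30)) + (-23 - 1*(-23)))/(4060 - 2700) = ((-18 - 2*sqrt(49)) + (-23 + 23))/1360 = ((-18 - 2*7) + 0)*(1/1360) = ((-18 - 14) + 0)*(1/1360) = (-32 + 0)*(1/1360) = -32*1/1360 = -2/85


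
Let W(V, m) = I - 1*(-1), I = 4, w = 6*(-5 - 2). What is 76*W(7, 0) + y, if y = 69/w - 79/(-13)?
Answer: 69967/182 ≈ 384.43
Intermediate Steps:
w = -42 (w = 6*(-7) = -42)
W(V, m) = 5 (W(V, m) = 4 - 1*(-1) = 4 + 1 = 5)
y = 807/182 (y = 69/(-42) - 79/(-13) = 69*(-1/42) - 79*(-1/13) = -23/14 + 79/13 = 807/182 ≈ 4.4341)
76*W(7, 0) + y = 76*5 + 807/182 = 380 + 807/182 = 69967/182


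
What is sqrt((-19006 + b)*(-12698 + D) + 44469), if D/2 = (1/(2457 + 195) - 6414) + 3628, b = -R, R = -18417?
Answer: sqrt(18999048778710)/1326 ≈ 3287.2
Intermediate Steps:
b = 18417 (b = -1*(-18417) = 18417)
D = -7388471/1326 (D = 2*((1/(2457 + 195) - 6414) + 3628) = 2*((1/2652 - 6414) + 3628) = 2*(-17009927/2652 + 3628) = 2*(-7388471/2652) = -7388471/1326 ≈ -5572.0)
sqrt((-19006 + b)*(-12698 + D) + 44469) = sqrt((-19006 + 18417)*(-12698 - 7388471/1326) + 44469) = sqrt(-589*(-24226019/1326) + 44469) = sqrt(14269125191/1326 + 44469) = sqrt(14328091085/1326) = sqrt(18999048778710)/1326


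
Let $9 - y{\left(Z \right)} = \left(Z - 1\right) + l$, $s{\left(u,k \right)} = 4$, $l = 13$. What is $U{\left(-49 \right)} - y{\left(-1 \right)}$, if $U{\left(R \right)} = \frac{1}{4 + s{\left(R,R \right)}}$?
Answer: $\frac{17}{8} \approx 2.125$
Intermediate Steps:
$U{\left(R \right)} = \frac{1}{8}$ ($U{\left(R \right)} = \frac{1}{4 + 4} = \frac{1}{8}$)
$y{\left(Z \right)} = -3 - Z$ ($y{\left(Z \right)} = 9 - \left(\left(Z - 1\right) + 13\right) = 9 - \left(\left(-1 + Z\right) + 13\right) = 9 - \left(12 + Z\right) = -3 - Z$)
$U{\left(-49 \right)} - y{\left(-1 \right)} = \frac{1}{8} - \left(-3 - -1\right) = \frac{1}{8} - \left(-3 + 1\right) = \frac{1}{8} - -2 = \frac{1}{8} + 2 = \frac{17}{8}$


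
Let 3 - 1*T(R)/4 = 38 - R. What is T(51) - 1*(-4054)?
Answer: 4118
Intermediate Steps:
T(R) = -140 + 4*R (T(R) = 12 - 4*(38 - R) = 12 + (-152 + 4*R) = -140 + 4*R)
T(51) - 1*(-4054) = (-140 + 4*51) - 1*(-4054) = (-140 + 204) + 4054 = 64 + 4054 = 4118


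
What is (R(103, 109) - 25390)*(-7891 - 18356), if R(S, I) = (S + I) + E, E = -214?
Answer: 666463824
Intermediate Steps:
R(S, I) = -214 + I + S (R(S, I) = (S + I) - 214 = (I + S) - 214 = -214 + I + S)
(R(103, 109) - 25390)*(-7891 - 18356) = ((-214 + 109 + 103) - 25390)*(-7891 - 18356) = (-2 - 25390)*(-26247) = -25392*(-26247) = 666463824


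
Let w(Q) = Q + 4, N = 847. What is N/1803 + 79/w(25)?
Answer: 167000/52287 ≈ 3.1939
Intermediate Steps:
w(Q) = 4 + Q
N/1803 + 79/w(25) = 847/1803 + 79/(4 + 25) = 847*(1/1803) + 79/29 = 847/1803 + 79*(1/29) = 847/1803 + 79/29 = 167000/52287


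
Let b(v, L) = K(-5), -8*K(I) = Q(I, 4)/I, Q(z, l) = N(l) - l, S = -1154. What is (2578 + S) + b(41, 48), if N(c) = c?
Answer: 1424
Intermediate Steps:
Q(z, l) = 0 (Q(z, l) = l - l = 0)
K(I) = 0 (K(I) = -0/I = -⅛*0 = 0)
b(v, L) = 0
(2578 + S) + b(41, 48) = (2578 - 1154) + 0 = 1424 + 0 = 1424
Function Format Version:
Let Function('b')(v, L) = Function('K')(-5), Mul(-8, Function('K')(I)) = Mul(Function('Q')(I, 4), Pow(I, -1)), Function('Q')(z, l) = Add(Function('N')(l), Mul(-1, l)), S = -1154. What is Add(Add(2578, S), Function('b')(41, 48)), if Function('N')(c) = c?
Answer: 1424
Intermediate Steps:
Function('Q')(z, l) = 0 (Function('Q')(z, l) = Add(l, Mul(-1, l)) = 0)
Function('K')(I) = 0 (Function('K')(I) = Mul(Rational(-1, 8), Mul(0, Pow(I, -1))) = Mul(Rational(-1, 8), 0) = 0)
Function('b')(v, L) = 0
Add(Add(2578, S), Function('b')(41, 48)) = Add(Add(2578, -1154), 0) = Add(1424, 0) = 1424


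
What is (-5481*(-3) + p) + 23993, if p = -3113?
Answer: 37323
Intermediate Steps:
(-5481*(-3) + p) + 23993 = (-5481*(-3) - 3113) + 23993 = (16443 - 3113) + 23993 = 13330 + 23993 = 37323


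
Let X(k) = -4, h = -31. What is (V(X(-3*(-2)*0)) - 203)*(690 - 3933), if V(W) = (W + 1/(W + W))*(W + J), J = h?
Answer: 1520967/8 ≈ 1.9012e+5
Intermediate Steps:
J = -31
V(W) = (-31 + W)*(W + 1/(2*W)) (V(W) = (W + 1/(W + W))*(W - 31) = (W + 1/(2*W))*(-31 + W) = (-31 + W)*(W + 1/(2*W)))
(V(X(-3*(-2)*0)) - 203)*(690 - 3933) = ((½ + (-4)² - 31*(-4) - 31/2/(-4)) - 203)*(690 - 3933) = ((½ + 16 + 124 - 31/2*(-¼)) - 203)*(-3243) = ((½ + 16 + 124 + 31/8) - 203)*(-3243) = (1155/8 - 203)*(-3243) = -469/8*(-3243) = 1520967/8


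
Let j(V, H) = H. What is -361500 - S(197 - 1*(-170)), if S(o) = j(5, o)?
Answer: -361867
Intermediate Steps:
S(o) = o
-361500 - S(197 - 1*(-170)) = -361500 - (197 - 1*(-170)) = -361500 - (197 + 170) = -361500 - 1*367 = -361500 - 367 = -361867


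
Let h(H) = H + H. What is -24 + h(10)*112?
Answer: 2216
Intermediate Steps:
h(H) = 2*H
-24 + h(10)*112 = -24 + (2*10)*112 = -24 + 20*112 = -24 + 2240 = 2216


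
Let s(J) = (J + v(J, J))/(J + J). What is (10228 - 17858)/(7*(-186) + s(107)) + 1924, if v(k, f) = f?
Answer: 2510754/1301 ≈ 1929.9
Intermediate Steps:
s(J) = 1 (s(J) = (J + J)/(J + J) = (2*J)/((2*J)) = (2*J)*(1/(2*J)) = 1)
(10228 - 17858)/(7*(-186) + s(107)) + 1924 = (10228 - 17858)/(7*(-186) + 1) + 1924 = -7630/(-1302 + 1) + 1924 = -7630/(-1301) + 1924 = -7630*(-1/1301) + 1924 = 7630/1301 + 1924 = 2510754/1301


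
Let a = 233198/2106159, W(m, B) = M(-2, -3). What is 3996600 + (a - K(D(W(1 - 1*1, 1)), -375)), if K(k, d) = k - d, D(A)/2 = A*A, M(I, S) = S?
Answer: 8416647572111/2106159 ≈ 3.9962e+6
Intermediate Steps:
W(m, B) = -3
D(A) = 2*A² (D(A) = 2*(A*A) = 2*A²)
a = 233198/2106159 (a = 233198*(1/2106159) = 233198/2106159 ≈ 0.11072)
3996600 + (a - K(D(W(1 - 1*1, 1)), -375)) = 3996600 + (233198/2106159 - (2*(-3)² - 1*(-375))) = 3996600 + (233198/2106159 - (2*9 + 375)) = 3996600 + (233198/2106159 - (18 + 375)) = 3996600 + (233198/2106159 - 1*393) = 3996600 + (233198/2106159 - 393) = 3996600 - 827487289/2106159 = 8416647572111/2106159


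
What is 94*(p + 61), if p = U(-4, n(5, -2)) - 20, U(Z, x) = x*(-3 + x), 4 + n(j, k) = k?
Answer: 8930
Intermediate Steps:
n(j, k) = -4 + k
p = 34 (p = (-4 - 2)*(-3 + (-4 - 2)) - 20 = -6*(-3 - 6) - 20 = -6*(-9) - 20 = 54 - 20 = 34)
94*(p + 61) = 94*(34 + 61) = 94*95 = 8930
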